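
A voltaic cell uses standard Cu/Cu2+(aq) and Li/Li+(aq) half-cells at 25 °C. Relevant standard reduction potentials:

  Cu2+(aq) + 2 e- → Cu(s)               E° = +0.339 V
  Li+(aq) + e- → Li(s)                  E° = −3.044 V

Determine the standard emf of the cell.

+3.383 V

The Cu²⁺/Cu couple has the higher E°, so Cu ion is reduced (cathode) and Li is oxidized (anode).
E°cell = E°(cathode) − E°(anode) = +0.339 − (−3.044) = +3.383 V.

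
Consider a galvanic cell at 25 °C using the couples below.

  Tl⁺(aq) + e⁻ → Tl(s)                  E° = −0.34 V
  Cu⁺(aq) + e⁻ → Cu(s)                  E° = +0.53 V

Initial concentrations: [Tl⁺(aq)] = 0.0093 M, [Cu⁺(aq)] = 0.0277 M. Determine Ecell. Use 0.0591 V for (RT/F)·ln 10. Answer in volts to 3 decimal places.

The Cu⁺/Cu couple has the more positive E°, so it is the cathode; Tl⁺/Tl is the anode.
E°cell = +0.53 − (−0.34) = +0.87 V, with n = 1 electron transferred.
The balanced reaction is Cu⁺(aq) + Tl(s) → Cu(s) + Tl⁺(aq), so Q = [Tl⁺(aq)] / [Cu⁺(aq)] = 0.336 and log Q = −0.474.
E = E° − (0.0591/n)·log Q = +0.87 − (0.0591/1)(−0.474) = +0.898 V.

+0.898 V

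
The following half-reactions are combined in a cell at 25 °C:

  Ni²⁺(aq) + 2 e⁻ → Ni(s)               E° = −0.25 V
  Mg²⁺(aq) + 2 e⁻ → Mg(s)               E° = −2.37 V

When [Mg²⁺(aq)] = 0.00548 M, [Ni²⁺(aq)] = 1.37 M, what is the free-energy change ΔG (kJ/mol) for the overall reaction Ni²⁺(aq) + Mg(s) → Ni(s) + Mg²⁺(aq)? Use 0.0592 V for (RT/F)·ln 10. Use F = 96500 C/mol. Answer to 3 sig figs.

The standard cell potential is −0.25 − (−2.37) = +2.12 V, with n = 2 electrons in the balanced equation.
Here Q = [Mg²⁺(aq)] / [Ni²⁺(aq)] = 0.004 (log Q = −2.398), giving E = +2.12 − (0.0592/2)·(−2.398) = +2.1910 V.
ΔG = −nFE = −(2)(96500)(+2.1910) J/mol = −423 kJ/mol.

−423 kJ/mol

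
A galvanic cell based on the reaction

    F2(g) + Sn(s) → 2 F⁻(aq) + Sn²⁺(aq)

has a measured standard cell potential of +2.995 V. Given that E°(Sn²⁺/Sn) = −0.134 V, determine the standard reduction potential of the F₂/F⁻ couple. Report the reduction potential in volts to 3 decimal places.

In the reaction as written the F₂/F⁻ couple is reduced (cathode) and Sn²⁺/Sn is oxidized (anode), so E°cell = E°(F₂/F⁻) − E°(Sn²⁺/Sn).
E°(F₂/F⁻) = E°cell + E°(anode) = +2.995 + (−0.134) = +2.861 V.

+2.861 V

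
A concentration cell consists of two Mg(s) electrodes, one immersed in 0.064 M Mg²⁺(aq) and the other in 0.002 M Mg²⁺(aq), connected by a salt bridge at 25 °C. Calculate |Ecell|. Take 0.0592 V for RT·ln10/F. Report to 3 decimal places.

For a concentration cell E°cell = 0, since both electrodes use the same couple.
The compartment with the higher Mg²⁺(aq) concentration (0.064 M) acts as the cathode; ions are reduced there and produced at the dilute (0.002 M) anode.
With n = 2, Ecell = −(0.0592/2)·log([dilute]/[conc]) = −(0.0592/2)·log(0.002/0.064) = +0.045 V.

0.045 V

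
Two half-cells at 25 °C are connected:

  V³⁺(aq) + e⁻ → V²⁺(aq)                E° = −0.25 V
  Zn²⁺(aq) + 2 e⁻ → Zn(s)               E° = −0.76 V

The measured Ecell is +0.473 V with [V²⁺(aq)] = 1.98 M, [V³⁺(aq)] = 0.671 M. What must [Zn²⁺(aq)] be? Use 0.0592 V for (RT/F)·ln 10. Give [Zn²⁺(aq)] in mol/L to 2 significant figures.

2.0 M

The V³⁺/V²⁺ couple has the larger reduction potential, so it is the cathode: E°cell = −0.25 − (−0.76) = +0.51 V and n = 2.
Since E = E° − (0.0592/n)·log Q, log Q = n(E° − E)/0.0592 = 1.250.
Balancing electrons gives 2 V³⁺(aq) + Zn(s) → 2 V²⁺(aq) + Zn²⁺(aq); thus Q = ([V²⁺(aq)]^2·[Zn²⁺(aq)]) / [V³⁺(aq)]^2.
Isolating [Zn²⁺(aq)] in Q = 10^{1.250} yields log [Zn²⁺(aq)] = 0.310, i.e. 2.0 M.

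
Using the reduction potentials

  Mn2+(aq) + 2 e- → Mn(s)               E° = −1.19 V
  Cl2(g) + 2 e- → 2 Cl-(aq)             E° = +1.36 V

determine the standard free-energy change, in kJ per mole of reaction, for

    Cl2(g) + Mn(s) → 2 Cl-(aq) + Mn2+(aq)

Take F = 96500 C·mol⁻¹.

−492 kJ/mol

In the reaction as written Cl2(g) is reduced, so the Cl₂/Cl⁻ couple is the cathode and Mn²⁺/Mn is the anode.
E°cell = +1.36 − (−1.19) = +2.55 V; balancing electrons gives n = 2.
ΔG° = −nFE°cell = −(2)(96500)(+2.55) J/mol = −492 kJ/mol.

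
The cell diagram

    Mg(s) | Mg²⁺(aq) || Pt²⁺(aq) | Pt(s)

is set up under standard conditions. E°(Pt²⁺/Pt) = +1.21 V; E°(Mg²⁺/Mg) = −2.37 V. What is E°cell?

By convention the left-hand electrode in cell notation is the anode (oxidation) and the right-hand electrode is the cathode (reduction).
E°cell = E°(right) − E°(left) = +1.21 − (−2.37) = +3.58 V.

+3.58 V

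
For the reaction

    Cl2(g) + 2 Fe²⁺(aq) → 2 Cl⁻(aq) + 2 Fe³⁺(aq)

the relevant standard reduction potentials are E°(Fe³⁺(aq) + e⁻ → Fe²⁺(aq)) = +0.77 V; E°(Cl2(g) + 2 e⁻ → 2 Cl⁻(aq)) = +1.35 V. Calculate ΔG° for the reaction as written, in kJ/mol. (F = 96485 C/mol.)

−112 kJ/mol

In the reaction as written Cl2(g) is reduced, so the Cl₂/Cl⁻ couple is the cathode and Fe³⁺/Fe²⁺ is the anode.
E°cell = +1.35 − (+0.77) = +0.58 V; balancing electrons gives n = 2.
ΔG° = −nFE°cell = −(2)(96485)(+0.58) J/mol = −112 kJ/mol.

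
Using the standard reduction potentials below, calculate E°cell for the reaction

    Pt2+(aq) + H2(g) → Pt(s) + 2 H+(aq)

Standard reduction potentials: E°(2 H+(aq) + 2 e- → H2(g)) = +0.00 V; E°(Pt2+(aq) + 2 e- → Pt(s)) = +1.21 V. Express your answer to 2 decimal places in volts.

+1.21 V

In the reaction as written, Pt2+(aq) is reduced (cathode) and H+(aq) is produced by oxidation at the anode.
E°cell = E°(cathode) − E°(anode) = +1.21 − (+0.00) = +1.21 V.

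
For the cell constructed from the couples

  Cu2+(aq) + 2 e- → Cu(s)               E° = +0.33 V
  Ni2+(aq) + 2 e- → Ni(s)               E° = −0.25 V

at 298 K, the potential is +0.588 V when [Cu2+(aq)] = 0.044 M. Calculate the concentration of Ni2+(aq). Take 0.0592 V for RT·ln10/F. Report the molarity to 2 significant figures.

Cu²⁺/Cu is the cathode (higher E°); E°cell = +0.33 − (−0.25) = +0.58 V with n = 2.
Since E = E° − (0.0592/n)·log Q, log Q = n(E° − E)/0.0592 = −0.270.
Balancing electrons gives Cu2+(aq) + Ni(s) → Cu(s) + Ni2+(aq); thus Q = [Ni2+(aq)] / [Cu2+(aq)].
Solving for the unknown gives log [Ni2+(aq)] = −1.627, so [Ni2+(aq)] ≈ 0.024 M.

0.024 M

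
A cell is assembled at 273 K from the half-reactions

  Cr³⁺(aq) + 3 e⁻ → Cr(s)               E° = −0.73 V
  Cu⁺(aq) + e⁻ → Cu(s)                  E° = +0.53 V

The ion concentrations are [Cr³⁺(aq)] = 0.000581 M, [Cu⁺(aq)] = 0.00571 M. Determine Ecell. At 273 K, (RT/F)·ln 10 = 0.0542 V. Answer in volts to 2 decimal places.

+1.20 V

The Cu⁺/Cu couple has the more positive E°, so it is the cathode; Cr³⁺/Cr is the anode.
E°cell = E°cat − E°an = +0.53 − (−0.73) = +1.26 V; n = 3.
For the overall reaction 3 Cu⁺(aq) + Cr(s) → 3 Cu(s) + Cr³⁺(aq), Q = [Cr³⁺(aq)] / [Cu⁺(aq)]^3 = 3.12×10^3, giving log Q = 3.494.
E = E° − (0.0542/n)·log Q = +1.26 − (0.0542/3)(3.494) = +1.20 V.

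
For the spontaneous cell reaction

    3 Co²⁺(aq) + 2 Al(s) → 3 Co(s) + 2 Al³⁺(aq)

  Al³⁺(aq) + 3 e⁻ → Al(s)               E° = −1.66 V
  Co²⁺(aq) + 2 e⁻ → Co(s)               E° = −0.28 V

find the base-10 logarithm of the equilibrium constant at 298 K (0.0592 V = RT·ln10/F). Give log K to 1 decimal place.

The Co²⁺/Co couple is reduced (cathode); E°cell = −0.28 − (−1.66) = +1.38 V with n = 6.
At equilibrium E = 0, so log K = nE°cell / 0.0592 = (6)(+1.38) / 0.0592 = 139.9.

log K = 139.9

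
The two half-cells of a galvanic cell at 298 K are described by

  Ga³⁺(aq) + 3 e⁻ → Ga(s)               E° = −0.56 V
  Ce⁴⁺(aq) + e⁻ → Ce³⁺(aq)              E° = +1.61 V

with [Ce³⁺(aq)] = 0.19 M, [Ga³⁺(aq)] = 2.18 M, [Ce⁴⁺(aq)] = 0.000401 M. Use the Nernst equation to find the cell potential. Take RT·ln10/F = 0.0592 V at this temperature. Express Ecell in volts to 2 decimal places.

Since E°(Ce⁴⁺/Ce³⁺) > E°(Ga³⁺/Ga), Ce⁴⁺/Ce³⁺ serves as the cathode.
E°cell = +1.61 − (−0.56) = +2.17 V, with n = 3 electrons transferred.
The balanced reaction is 3 Ce⁴⁺(aq) + Ga(s) → 3 Ce³⁺(aq) + Ga³⁺(aq), so Q = ([Ce³⁺(aq)]^3·[Ga³⁺(aq)]) / [Ce⁴⁺(aq)]^3 = 2.32×10^8 and log Q = 8.365.
Applying E = E° − (RT ln10/nF)·log Q gives +2.17 − (0.0592/3)(8.365) = +2.00 V.

+2.00 V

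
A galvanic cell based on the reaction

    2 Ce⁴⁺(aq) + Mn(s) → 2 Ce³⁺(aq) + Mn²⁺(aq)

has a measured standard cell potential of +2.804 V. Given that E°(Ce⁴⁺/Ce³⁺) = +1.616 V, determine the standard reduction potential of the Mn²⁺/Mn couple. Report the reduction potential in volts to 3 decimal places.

−1.188 V

In the reaction as written the Ce⁴⁺/Ce³⁺ couple is reduced (cathode) and Mn²⁺/Mn is oxidized (anode), so E°cell = E°(Ce⁴⁺/Ce³⁺) − E°(Mn²⁺/Mn).
E°(Mn²⁺/Mn) = E°(cathode) − E°cell = +1.616 − (+2.804) = −1.188 V.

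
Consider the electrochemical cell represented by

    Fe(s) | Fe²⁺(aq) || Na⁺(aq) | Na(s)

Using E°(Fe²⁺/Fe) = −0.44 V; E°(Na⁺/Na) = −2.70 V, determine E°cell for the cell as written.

By convention the left-hand electrode in cell notation is the anode (oxidation) and the right-hand electrode is the cathode (reduction).
E°cell = E°(right) − E°(left) = −2.70 − (−0.44) = −2.26 V.
The negative sign shows that, as written, the cell would require an external voltage to drive the reaction.

−2.26 V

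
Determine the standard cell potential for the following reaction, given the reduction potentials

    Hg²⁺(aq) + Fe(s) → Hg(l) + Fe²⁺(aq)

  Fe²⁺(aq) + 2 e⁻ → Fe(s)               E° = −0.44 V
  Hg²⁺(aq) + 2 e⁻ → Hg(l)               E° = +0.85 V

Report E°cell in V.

Hg²⁺(aq) gains electrons, so the Hg²⁺/Hg couple is the cathode; the Fe²⁺/Fe couple is the anode.
E°cell = E°(cathode) − E°(anode) = +0.85 − (−0.44) = +1.29 V.

+1.29 V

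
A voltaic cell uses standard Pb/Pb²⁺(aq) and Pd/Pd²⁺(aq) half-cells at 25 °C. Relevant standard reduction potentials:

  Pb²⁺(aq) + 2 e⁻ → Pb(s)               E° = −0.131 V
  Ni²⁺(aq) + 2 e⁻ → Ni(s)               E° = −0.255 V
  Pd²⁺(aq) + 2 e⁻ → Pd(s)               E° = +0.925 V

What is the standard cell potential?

Of the two couples in this cell, the one with the more positive reduction potential is reduced at the cathode: here that is Pd²⁺/Pd (+0.925 V); Pb²⁺/Pb (−0.131 V) is the anode.
E°cell = E°(cathode) − E°(anode) = +0.925 − (−0.131) = +1.056 V.

+1.056 V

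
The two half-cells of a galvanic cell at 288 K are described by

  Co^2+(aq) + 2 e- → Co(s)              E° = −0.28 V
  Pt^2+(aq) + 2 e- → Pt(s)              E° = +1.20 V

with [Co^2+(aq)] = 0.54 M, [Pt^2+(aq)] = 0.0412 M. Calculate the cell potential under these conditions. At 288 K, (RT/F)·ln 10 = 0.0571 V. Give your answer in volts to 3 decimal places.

+1.448 V

The Pt²⁺/Pt couple has the more positive E°, so it is the cathode; Co²⁺/Co is the anode.
E°cell = E°cat − E°an = +1.20 − (−0.28) = +1.48 V; n = 2.
The balanced reaction is Pt^2+(aq) + Co(s) → Pt(s) + Co^2+(aq), so Q = [Co^2+(aq)] / [Pt^2+(aq)] = 13.1 and log Q = 1.117.
E = E° − (0.0571/n)·log Q = +1.48 − (0.0571/2)(1.117) = +1.448 V.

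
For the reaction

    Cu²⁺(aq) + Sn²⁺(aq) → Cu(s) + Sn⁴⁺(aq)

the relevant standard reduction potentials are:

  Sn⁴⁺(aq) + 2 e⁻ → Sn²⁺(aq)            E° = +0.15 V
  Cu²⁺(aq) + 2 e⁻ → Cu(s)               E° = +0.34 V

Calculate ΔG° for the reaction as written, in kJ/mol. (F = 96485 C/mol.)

In the reaction as written Cu²⁺(aq) is reduced, so the Cu²⁺/Cu couple is the cathode and Sn⁴⁺/Sn²⁺ is the anode.
E°cell = +0.34 − (+0.15) = +0.19 V; balancing electrons gives n = 2.
ΔG° = −nFE°cell = −(2)(96485)(+0.19) J/mol = −36.7 kJ/mol.

−36.7 kJ/mol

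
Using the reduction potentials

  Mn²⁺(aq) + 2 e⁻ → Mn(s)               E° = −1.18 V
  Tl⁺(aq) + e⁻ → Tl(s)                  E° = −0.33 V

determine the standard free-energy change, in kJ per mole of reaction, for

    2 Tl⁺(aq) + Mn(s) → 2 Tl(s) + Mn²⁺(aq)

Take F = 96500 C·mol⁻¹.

−164 kJ/mol

In the reaction as written Tl⁺(aq) is reduced, so the Tl⁺/Tl couple is the cathode and Mn²⁺/Mn is the anode.
E°cell = −0.33 − (−1.18) = +0.85 V; balancing electrons gives n = 2.
ΔG° = −nFE°cell = −(2)(96500)(+0.85) J/mol = −164 kJ/mol.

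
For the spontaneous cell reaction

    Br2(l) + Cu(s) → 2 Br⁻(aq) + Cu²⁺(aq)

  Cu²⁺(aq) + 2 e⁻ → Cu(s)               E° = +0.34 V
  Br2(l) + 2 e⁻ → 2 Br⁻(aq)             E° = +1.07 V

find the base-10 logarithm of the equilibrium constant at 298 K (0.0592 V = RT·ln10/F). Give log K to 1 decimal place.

log K = 24.7

The Br₂/Br⁻ couple is reduced (cathode); E°cell = +1.07 − (+0.34) = +0.73 V with n = 2.
At equilibrium E = 0, so log K = nE°cell / 0.0592 = (2)(+0.73) / 0.0592 = 24.7.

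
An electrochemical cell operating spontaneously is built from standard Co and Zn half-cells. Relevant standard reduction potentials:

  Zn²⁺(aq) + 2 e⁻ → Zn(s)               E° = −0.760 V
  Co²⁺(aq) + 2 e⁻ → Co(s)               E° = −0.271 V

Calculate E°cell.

Of the two couples in this cell, the one with the more positive reduction potential is reduced at the cathode: here that is Co²⁺/Co (−0.271 V); Zn²⁺/Zn (−0.760 V) is the anode.
E°cell = E°(cathode) − E°(anode) = −0.271 − (−0.760) = +0.489 V.

+0.489 V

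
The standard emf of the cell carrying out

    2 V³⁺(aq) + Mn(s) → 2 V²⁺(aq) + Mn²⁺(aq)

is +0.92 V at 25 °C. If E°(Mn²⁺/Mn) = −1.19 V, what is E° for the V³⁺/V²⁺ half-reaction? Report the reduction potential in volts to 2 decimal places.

−0.27 V

In the reaction as written the V³⁺/V²⁺ couple is reduced (cathode) and Mn²⁺/Mn is oxidized (anode), so E°cell = E°(V³⁺/V²⁺) − E°(Mn²⁺/Mn).
E°(V³⁺/V²⁺) = E°cell + E°(anode) = +0.92 + (−1.19) = −0.27 V.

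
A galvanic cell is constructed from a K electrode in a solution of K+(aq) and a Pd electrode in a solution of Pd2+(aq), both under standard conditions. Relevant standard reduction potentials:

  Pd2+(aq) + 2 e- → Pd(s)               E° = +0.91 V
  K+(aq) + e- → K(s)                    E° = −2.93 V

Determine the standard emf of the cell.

+3.84 V

The Pd²⁺/Pd couple has the higher E°, so Pd ion is reduced (cathode) and K is oxidized (anode).
E°cell = E°(cathode) − E°(anode) = +0.91 − (−2.93) = +3.84 V.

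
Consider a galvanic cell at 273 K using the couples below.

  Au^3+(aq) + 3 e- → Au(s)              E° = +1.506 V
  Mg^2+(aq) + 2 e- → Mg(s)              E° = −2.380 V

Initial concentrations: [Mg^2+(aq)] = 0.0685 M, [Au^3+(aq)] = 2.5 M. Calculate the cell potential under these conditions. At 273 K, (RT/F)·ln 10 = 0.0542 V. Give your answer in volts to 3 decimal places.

+3.925 V

Au³⁺/Au is reduced (cathode, E° = +1.506 V) and Mg²⁺/Mg is oxidized (anode).
The standard potential is +1.506 − (−2.380) = +3.886 V and the balanced reaction transfers n = 6 electrons.
The balanced reaction is 2 Au^3+(aq) + 3 Mg(s) → 2 Au(s) + 3 Mg^2+(aq), so Q = [Mg^2+(aq)]^3 / [Au^3+(aq)]^2 = 5.14×10^−5 and log Q = −4.289.
Applying E = E° − (RT ln10/nF)·log Q gives +3.886 − (0.0542/6)(−4.289) = +3.925 V.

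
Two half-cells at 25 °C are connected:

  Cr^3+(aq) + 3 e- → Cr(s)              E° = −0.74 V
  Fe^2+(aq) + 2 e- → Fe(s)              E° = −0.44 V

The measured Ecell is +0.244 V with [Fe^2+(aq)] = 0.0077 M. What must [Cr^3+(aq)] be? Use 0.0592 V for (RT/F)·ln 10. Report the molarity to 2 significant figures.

0.47 M

Fe²⁺/Fe is the cathode (higher E°); E°cell = −0.44 − (−0.74) = +0.30 V with n = 6.
From the Nernst equation, log Q = n(E° − E)/0.0592 = 6·(+0.30 − (+0.244))/0.0592 = 5.676.
The balanced reaction is 3 Fe^2+(aq) + 2 Cr(s) → 3 Fe(s) + 2 Cr^3+(aq), so Q = [Cr^3+(aq)]^2 / [Fe^2+(aq)]^3.
Solving for the unknown gives log [Cr^3+(aq)] = −0.332, so [Cr^3+(aq)] ≈ 0.47 M.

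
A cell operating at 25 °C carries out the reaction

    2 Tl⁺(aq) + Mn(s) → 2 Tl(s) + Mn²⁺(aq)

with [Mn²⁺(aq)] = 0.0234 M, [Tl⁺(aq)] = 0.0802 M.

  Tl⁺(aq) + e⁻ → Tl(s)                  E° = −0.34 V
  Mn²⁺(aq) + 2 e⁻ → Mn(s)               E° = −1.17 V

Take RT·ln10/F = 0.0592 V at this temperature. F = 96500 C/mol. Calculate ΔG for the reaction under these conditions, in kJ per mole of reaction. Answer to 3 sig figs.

The standard cell potential is −0.34 − (−1.17) = +0.83 V, with n = 2 electrons in the balanced equation.
Here Q = [Mn²⁺(aq)] / [Tl⁺(aq)]^2 = 3.64 (log Q = 0.561), giving E = +0.83 − (0.0592/2)·(0.561) = +0.8134 V.
Finally ΔG = −nFE = −(2)(96500 C/mol)(+0.8134 V) = −157 kJ/mol.

−157 kJ/mol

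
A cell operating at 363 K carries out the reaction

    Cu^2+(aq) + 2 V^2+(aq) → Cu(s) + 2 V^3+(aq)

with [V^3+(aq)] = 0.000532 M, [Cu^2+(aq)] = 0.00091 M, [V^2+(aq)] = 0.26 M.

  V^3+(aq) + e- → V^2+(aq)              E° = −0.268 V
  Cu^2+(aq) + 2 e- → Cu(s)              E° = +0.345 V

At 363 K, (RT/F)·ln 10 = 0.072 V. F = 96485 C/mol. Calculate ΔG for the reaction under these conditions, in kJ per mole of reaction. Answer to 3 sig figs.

−135 kJ/mol

The standard cell potential is +0.345 − (−0.268) = +0.613 V, with n = 2 electrons in the balanced equation.
Q = [V^3+(aq)]^2 / ([Cu^2+(aq)]·[V^2+(aq)]^2) = 0.0046, so log Q = −2.337 and E = +0.613 − (0.072/2)(−2.337) = +0.6971 V.
Then ΔG = −nFE = −2 × 96485 × +0.6971 J/mol = −135 kJ/mol.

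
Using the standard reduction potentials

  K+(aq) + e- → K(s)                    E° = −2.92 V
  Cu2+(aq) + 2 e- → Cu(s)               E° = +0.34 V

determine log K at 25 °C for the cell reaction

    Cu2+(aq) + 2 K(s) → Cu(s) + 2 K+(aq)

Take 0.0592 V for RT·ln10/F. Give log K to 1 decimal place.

The Cu²⁺/Cu couple is reduced (cathode); E°cell = +0.34 − (−2.92) = +3.26 V with n = 2.
At equilibrium E = 0, so log K = nE°cell / 0.0592 = (2)(+3.26) / 0.0592 = 110.1.

log K = 110.1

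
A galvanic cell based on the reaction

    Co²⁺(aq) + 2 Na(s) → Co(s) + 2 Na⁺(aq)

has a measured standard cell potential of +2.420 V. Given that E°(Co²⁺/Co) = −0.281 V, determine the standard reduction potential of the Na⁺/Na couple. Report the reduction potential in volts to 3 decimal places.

In the reaction as written the Co²⁺/Co couple is reduced (cathode) and Na⁺/Na is oxidized (anode), so E°cell = E°(Co²⁺/Co) − E°(Na⁺/Na).
E°(Na⁺/Na) = E°(cathode) − E°cell = −0.281 − (+2.420) = −2.701 V.

−2.701 V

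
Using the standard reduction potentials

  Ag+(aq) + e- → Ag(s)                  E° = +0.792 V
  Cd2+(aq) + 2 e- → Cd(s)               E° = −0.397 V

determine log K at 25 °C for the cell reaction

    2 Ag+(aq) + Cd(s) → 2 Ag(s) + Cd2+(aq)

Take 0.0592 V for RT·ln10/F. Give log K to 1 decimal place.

log K = 40.2

The Ag⁺/Ag couple is reduced (cathode); E°cell = +0.792 − (−0.397) = +1.189 V with n = 2.
At equilibrium E = 0, so log K = nE°cell / 0.0592 = (2)(+1.189) / 0.0592 = 40.2.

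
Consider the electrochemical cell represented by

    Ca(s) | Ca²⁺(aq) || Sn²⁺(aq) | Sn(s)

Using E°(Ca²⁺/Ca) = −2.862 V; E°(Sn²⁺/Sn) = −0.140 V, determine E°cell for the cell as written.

By convention the left-hand electrode in cell notation is the anode (oxidation) and the right-hand electrode is the cathode (reduction).
E°cell = E°(right) − E°(left) = −0.140 − (−2.862) = +2.722 V.

+2.722 V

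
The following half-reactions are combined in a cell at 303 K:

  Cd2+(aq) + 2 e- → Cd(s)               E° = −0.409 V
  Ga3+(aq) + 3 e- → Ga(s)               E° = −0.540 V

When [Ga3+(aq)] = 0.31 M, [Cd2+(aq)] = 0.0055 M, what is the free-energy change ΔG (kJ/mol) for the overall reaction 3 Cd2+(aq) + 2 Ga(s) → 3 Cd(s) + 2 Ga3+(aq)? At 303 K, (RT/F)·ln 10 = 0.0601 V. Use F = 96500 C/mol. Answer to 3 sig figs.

−42.4 kJ/mol

E°cell = −0.409 − (−0.540) = +0.131 V; the balanced reaction transfers n = 6 electrons.
Q = [Ga3+(aq)]^2 / [Cd2+(aq)]^3 = 5.78×10^5, so log Q = 5.762 and E = +0.131 − (0.0601/6)(5.762) = +0.0733 V.
ΔG = −nFE = −(6)(96500)(+0.0733) J/mol = −42.4 kJ/mol.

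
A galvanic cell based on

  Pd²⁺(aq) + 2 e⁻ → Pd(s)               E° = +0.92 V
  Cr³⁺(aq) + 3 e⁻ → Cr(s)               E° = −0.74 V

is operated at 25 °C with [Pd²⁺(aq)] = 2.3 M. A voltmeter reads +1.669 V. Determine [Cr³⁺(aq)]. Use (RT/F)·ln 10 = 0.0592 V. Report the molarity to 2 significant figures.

1.2 M

With Pd²⁺/Pd at the cathode and Cr³⁺/Cr at the anode, E°cell = +0.92 − (−0.74) = +1.66 V (n = 6).
From the Nernst equation, log Q = n(E° − E)/0.0592 = 6·(+1.66 − (+1.669))/0.0592 = −0.912.
The balanced reaction is 3 Pd²⁺(aq) + 2 Cr(s) → 3 Pd(s) + 2 Cr³⁺(aq), so Q = [Cr³⁺(aq)]^2 / [Pd²⁺(aq)]^3.
Solving for the unknown gives log [Cr³⁺(aq)] = 0.087, so [Cr³⁺(aq)] ≈ 1.2 M.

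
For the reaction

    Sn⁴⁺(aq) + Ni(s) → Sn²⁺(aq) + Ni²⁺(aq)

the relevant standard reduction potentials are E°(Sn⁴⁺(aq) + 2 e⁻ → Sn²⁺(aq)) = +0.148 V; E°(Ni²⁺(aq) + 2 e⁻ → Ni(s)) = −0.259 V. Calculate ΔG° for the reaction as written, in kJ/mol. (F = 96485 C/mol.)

In the reaction as written Sn⁴⁺(aq) is reduced, so the Sn⁴⁺/Sn²⁺ couple is the cathode and Ni²⁺/Ni is the anode.
E°cell = +0.148 − (−0.259) = +0.407 V; balancing electrons gives n = 2.
ΔG° = −nFE°cell = −(2)(96485)(+0.407) J/mol = −78.5 kJ/mol.

−78.5 kJ/mol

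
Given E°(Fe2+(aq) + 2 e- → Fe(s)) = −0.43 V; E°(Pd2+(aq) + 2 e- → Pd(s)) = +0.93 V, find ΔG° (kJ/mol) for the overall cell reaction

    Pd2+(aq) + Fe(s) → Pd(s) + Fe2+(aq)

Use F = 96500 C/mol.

In the reaction as written Pd2+(aq) is reduced, so the Pd²⁺/Pd couple is the cathode and Fe²⁺/Fe is the anode.
E°cell = +0.93 − (−0.43) = +1.36 V; balancing electrons gives n = 2.
ΔG° = −nFE°cell = −(2)(96500)(+1.36) J/mol = −262 kJ/mol.

−262 kJ/mol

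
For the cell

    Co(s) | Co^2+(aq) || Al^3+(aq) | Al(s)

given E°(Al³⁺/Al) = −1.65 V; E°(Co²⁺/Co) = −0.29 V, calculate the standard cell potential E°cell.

By convention the left-hand electrode in cell notation is the anode (oxidation) and the right-hand electrode is the cathode (reduction).
E°cell = E°(right) − E°(left) = −1.65 − (−0.29) = −1.36 V.
The negative sign shows that, as written, the cell would require an external voltage to drive the reaction.

−1.36 V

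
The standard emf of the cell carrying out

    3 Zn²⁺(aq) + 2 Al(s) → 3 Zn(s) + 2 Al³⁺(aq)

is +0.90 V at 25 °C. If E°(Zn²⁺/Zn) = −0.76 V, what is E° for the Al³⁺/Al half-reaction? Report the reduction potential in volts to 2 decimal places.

−1.66 V

In the reaction as written the Zn²⁺/Zn couple is reduced (cathode) and Al³⁺/Al is oxidized (anode), so E°cell = E°(Zn²⁺/Zn) − E°(Al³⁺/Al).
E°(Al³⁺/Al) = E°(cathode) − E°cell = −0.76 − (+0.90) = −1.66 V.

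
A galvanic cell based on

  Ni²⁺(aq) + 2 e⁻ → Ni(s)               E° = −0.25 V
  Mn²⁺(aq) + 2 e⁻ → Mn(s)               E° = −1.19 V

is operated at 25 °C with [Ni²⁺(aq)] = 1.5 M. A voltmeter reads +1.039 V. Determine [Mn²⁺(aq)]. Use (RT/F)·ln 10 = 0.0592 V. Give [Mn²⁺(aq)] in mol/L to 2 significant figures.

The Ni²⁺/Ni couple has the larger reduction potential, so it is the cathode: E°cell = −0.25 − (−1.19) = +0.94 V and n = 2.
Since E = E° − (0.0592/n)·log Q, log Q = n(E° − E)/0.0592 = −3.345.
Balancing electrons gives Ni²⁺(aq) + Mn(s) → Ni(s) + Mn²⁺(aq); thus Q = [Mn²⁺(aq)] / [Ni²⁺(aq)].
Substituting the known concentrations and solving, log [Mn²⁺(aq)] = −3.169 and [Mn²⁺(aq)] = 0.00068 M.

0.00068 M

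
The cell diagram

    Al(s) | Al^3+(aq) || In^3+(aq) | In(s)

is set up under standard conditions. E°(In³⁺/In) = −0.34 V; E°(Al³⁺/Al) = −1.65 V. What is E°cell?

By convention the left-hand electrode in cell notation is the anode (oxidation) and the right-hand electrode is the cathode (reduction).
E°cell = E°(right) − E°(left) = −0.34 − (−1.65) = +1.31 V.

+1.31 V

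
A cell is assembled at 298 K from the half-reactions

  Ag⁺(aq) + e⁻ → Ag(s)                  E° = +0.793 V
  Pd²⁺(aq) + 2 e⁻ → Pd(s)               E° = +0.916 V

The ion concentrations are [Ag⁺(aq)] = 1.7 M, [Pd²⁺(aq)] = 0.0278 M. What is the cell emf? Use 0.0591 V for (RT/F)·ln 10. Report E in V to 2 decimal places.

The Pd²⁺/Pd couple has the more positive E°, so it is the cathode; Ag⁺/Ag is the anode.
E°cell = E°cat − E°an = +0.916 − (+0.793) = +0.123 V; n = 2.
The balanced reaction is Pd²⁺(aq) + 2 Ag(s) → Pd(s) + 2 Ag⁺(aq), so Q = [Ag⁺(aq)]^2 / [Pd²⁺(aq)] = 104 and log Q = 2.017.
E = E° − (0.0591/n)·log Q = +0.123 − (0.0591/2)(2.017) = +0.06 V.

+0.06 V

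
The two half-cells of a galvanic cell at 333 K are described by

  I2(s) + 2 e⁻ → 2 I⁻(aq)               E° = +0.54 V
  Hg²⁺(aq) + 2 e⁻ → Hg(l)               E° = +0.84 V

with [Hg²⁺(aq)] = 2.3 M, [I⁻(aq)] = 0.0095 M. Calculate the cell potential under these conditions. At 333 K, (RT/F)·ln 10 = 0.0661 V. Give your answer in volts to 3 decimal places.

+0.178 V

The Hg²⁺/Hg couple has the more positive E°, so it is the cathode; I₂/I⁻ is the anode.
E°cell = +0.84 − (+0.54) = +0.30 V, with n = 2 electrons transferred.
Balancing gives Hg²⁺(aq) + 2 I⁻(aq) → Hg(l) + I2(s); hence Q = 1 / ([Hg²⁺(aq)]·[I⁻(aq)]^2) = 4.82×10^3 (log Q = 3.683).
E = E° − (0.0661/n)·log Q = +0.30 − (0.0661/2)(3.683) = +0.178 V.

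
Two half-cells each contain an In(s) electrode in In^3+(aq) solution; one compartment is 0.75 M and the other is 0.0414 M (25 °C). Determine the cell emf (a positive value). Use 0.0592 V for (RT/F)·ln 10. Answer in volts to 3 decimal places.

0.025 V

For a concentration cell E°cell = 0, since both electrodes use the same couple.
The compartment with the higher In^3+(aq) concentration (0.75 M) acts as the cathode; ions are reduced there and produced at the dilute (0.0414 M) anode.
With n = 3, Ecell = −(0.0592/3)·log([dilute]/[conc]) = −(0.0592/3)·log(0.0414/0.75) = +0.025 V.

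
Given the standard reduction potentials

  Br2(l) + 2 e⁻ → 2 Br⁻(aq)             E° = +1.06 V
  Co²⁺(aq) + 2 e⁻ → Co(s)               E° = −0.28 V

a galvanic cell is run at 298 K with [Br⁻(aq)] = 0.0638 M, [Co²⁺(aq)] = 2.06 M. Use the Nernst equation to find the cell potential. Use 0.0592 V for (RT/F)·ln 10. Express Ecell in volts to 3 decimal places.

The Br₂/Br⁻ couple has the more positive E°, so it is the cathode; Co²⁺/Co is the anode.
E°cell = +1.06 − (−0.28) = +1.34 V, with n = 2 electrons transferred.
For the overall reaction Br2(l) + Co(s) → 2 Br⁻(aq) + Co²⁺(aq), Q = [Br⁻(aq)]^2·[Co²⁺(aq)] = 0.00839, giving log Q = −2.076.
Applying E = E° − (RT ln10/nF)·log Q gives +1.34 − (0.0592/2)(−2.076) = +1.401 V.

+1.401 V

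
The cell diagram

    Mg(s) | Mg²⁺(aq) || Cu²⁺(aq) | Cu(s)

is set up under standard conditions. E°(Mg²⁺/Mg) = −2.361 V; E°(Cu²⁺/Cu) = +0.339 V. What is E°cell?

+2.700 V

By convention the left-hand electrode in cell notation is the anode (oxidation) and the right-hand electrode is the cathode (reduction).
E°cell = E°(right) − E°(left) = +0.339 − (−2.361) = +2.700 V.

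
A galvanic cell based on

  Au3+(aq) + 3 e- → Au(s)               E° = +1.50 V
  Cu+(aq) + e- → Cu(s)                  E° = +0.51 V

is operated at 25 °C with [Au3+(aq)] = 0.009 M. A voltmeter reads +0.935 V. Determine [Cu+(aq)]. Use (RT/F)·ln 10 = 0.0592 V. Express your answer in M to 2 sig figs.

Au³⁺/Au is the cathode (higher E°); E°cell = +1.50 − (+0.51) = +0.99 V with n = 3.
Rearranging E = E° − (0.0592/n)·log Q gives log Q = 3(+0.99 − (+0.935))/0.0592 = 2.787.
Balancing electrons gives Au3+(aq) + 3 Cu(s) → Au(s) + 3 Cu+(aq); thus Q = [Cu+(aq)]^3 / [Au3+(aq)].
Solving for the unknown gives log [Cu+(aq)] = 0.247, so [Cu+(aq)] ≈ 1.8 M.

1.8 M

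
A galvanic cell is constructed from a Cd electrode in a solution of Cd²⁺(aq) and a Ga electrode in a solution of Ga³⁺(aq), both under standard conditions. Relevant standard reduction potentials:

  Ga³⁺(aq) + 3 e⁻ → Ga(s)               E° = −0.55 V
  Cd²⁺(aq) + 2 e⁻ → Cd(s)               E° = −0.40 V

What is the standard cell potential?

+0.15 V

The Cd²⁺/Cd couple has the higher E°, so Cd ion is reduced (cathode) and Ga is oxidized (anode).
E°cell = E°(cathode) − E°(anode) = −0.40 − (−0.55) = +0.15 V.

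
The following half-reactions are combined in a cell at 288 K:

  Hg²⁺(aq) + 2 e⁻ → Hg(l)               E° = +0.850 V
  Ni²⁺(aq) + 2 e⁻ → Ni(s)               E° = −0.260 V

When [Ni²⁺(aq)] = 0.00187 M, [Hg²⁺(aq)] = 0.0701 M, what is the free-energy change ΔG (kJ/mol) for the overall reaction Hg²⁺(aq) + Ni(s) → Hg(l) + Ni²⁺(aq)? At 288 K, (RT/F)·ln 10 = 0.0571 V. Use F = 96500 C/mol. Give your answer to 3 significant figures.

The standard cell potential is +0.850 − (−0.260) = +1.110 V, with n = 2 electrons in the balanced equation.
The reaction quotient is [Ni²⁺(aq)] / [Hg²⁺(aq)] = 0.0267; by Nernst, E = +1.110 − (0.0571/2)(−1.574) = +1.1549 V.
ΔG = −nFE = −(2)(96500)(+1.1549) J/mol = −223 kJ/mol.

−223 kJ/mol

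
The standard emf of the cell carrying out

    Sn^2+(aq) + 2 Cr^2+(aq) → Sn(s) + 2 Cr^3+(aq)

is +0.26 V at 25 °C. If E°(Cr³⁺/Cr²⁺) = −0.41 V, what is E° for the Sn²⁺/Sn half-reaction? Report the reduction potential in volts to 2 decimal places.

−0.15 V

In the reaction as written the Sn²⁺/Sn couple is reduced (cathode) and Cr³⁺/Cr²⁺ is oxidized (anode), so E°cell = E°(Sn²⁺/Sn) − E°(Cr³⁺/Cr²⁺).
E°(Sn²⁺/Sn) = E°cell + E°(anode) = +0.26 + (−0.41) = −0.15 V.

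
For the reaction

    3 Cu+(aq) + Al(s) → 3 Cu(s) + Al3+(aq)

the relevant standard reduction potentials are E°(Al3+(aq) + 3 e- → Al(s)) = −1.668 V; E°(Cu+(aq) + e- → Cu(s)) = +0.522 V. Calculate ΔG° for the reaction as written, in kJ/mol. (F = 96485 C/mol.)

−634 kJ/mol

In the reaction as written Cu+(aq) is reduced, so the Cu⁺/Cu couple is the cathode and Al³⁺/Al is the anode.
E°cell = +0.522 − (−1.668) = +2.190 V; balancing electrons gives n = 3.
ΔG° = −nFE°cell = −(3)(96485)(+2.190) J/mol = −634 kJ/mol.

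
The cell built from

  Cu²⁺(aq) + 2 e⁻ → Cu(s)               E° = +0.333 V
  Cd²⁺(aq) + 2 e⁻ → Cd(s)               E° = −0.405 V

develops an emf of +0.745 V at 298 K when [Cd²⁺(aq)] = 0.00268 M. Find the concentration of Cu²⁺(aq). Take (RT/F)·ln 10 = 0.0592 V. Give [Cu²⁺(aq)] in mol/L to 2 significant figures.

0.0046 M

Cu²⁺/Cu is the cathode (higher E°); E°cell = +0.333 − (−0.405) = +0.738 V with n = 2.
Rearranging E = E° − (0.0592/n)·log Q gives log Q = 2(+0.738 − (+0.745))/0.0592 = −0.236.
Balancing electrons gives Cu²⁺(aq) + Cd(s) → Cu(s) + Cd²⁺(aq); thus Q = [Cd²⁺(aq)] / [Cu²⁺(aq)].
Isolating [Cu²⁺(aq)] in Q = 10^{−0.236} yields log [Cu²⁺(aq)] = −2.336, i.e. 0.0046 M.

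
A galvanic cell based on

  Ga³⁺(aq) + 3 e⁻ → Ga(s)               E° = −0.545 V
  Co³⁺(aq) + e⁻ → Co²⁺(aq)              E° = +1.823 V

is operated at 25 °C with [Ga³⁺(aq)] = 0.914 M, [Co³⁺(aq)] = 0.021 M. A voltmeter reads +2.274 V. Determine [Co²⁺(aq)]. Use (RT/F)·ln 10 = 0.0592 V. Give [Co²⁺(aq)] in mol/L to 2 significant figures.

0.84 M

The Co³⁺/Co²⁺ couple has the larger reduction potential, so it is the cathode: E°cell = +1.823 − (−0.545) = +2.368 V and n = 3.
Since E = E° − (0.0592/n)·log Q, log Q = n(E° − E)/0.0592 = 4.764.
Balancing electrons gives 3 Co³⁺(aq) + Ga(s) → 3 Co²⁺(aq) + Ga³⁺(aq); thus Q = ([Co²⁺(aq)]^3·[Ga³⁺(aq)]) / [Co³⁺(aq)]^3.
Solving for the unknown gives log [Co²⁺(aq)] = −0.077, so [Co²⁺(aq)] ≈ 0.84 M.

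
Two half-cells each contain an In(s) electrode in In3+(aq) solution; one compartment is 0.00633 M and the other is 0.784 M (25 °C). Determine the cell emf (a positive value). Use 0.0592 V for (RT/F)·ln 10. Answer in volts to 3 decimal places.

For a concentration cell E°cell = 0, since both electrodes use the same couple.
The compartment with the higher In3+(aq) concentration (0.784 M) acts as the cathode; ions are reduced there and produced at the dilute (0.00633 M) anode.
With n = 3, Ecell = −(0.0592/3)·log([dilute]/[conc]) = −(0.0592/3)·log(0.00633/0.784) = +0.041 V.

0.041 V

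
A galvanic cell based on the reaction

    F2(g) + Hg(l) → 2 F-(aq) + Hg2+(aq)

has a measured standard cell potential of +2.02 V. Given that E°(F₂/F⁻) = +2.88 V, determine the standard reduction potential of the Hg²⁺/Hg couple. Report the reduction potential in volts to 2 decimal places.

+0.86 V

In the reaction as written the F₂/F⁻ couple is reduced (cathode) and Hg²⁺/Hg is oxidized (anode), so E°cell = E°(F₂/F⁻) − E°(Hg²⁺/Hg).
E°(Hg²⁺/Hg) = E°(cathode) − E°cell = +2.88 − (+2.02) = +0.86 V.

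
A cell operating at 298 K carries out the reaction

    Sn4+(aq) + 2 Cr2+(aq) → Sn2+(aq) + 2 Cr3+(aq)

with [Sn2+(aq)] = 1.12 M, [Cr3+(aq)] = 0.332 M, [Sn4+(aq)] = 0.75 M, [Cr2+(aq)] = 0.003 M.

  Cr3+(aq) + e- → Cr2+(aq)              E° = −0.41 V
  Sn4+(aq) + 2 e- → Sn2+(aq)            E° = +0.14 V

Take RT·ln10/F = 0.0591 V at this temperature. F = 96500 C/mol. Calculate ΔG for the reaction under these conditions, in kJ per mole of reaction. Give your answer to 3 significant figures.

−81.9 kJ/mol

With Sn⁴⁺/Sn²⁺ reduced at the cathode, E°cell = +0.14 − (−0.41) = +0.55 V and n = 2.
Here Q = ([Sn2+(aq)]·[Cr3+(aq)]^2) / ([Sn4+(aq)]·[Cr2+(aq)]^2) = 1.83×10^4 (log Q = 4.262), giving E = +0.55 − (0.0591/2)·(4.262) = +0.4241 V.
ΔG = −nFE = −(2)(96500)(+0.4241) J/mol = −81.9 kJ/mol.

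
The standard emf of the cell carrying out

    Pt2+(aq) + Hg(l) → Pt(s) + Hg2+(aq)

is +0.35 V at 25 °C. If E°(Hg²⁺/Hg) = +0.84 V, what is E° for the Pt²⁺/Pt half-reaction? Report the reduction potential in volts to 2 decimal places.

In the reaction as written the Pt²⁺/Pt couple is reduced (cathode) and Hg²⁺/Hg is oxidized (anode), so E°cell = E°(Pt²⁺/Pt) − E°(Hg²⁺/Hg).
E°(Pt²⁺/Pt) = E°cell + E°(anode) = +0.35 + (+0.84) = +1.19 V.

+1.19 V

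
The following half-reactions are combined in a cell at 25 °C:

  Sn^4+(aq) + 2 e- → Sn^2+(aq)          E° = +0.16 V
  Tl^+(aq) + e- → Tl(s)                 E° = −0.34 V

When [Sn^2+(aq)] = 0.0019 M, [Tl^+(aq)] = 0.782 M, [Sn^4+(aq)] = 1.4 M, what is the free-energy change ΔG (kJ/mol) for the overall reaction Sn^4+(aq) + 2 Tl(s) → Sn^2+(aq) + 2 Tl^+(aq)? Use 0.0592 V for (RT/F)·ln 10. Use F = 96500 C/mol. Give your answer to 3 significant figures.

E°cell = +0.16 − (−0.34) = +0.50 V; the balanced reaction transfers n = 2 electrons.
Q = ([Sn^2+(aq)]·[Tl^+(aq)]^2) / [Sn^4+(aq)] = 0.00083, so log Q = −3.081 and E = +0.50 − (0.0592/2)(−3.081) = +0.5912 V.
Finally ΔG = −nFE = −(2)(96500 C/mol)(+0.5912 V) = −114 kJ/mol.

−114 kJ/mol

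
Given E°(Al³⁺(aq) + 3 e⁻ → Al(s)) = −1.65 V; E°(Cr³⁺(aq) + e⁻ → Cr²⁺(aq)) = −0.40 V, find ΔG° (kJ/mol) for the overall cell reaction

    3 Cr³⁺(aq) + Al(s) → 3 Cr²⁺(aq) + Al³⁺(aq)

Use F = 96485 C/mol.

−362 kJ/mol

In the reaction as written Cr³⁺(aq) is reduced, so the Cr³⁺/Cr²⁺ couple is the cathode and Al³⁺/Al is the anode.
E°cell = −0.40 − (−1.65) = +1.25 V; balancing electrons gives n = 3.
ΔG° = −nFE°cell = −(3)(96485)(+1.25) J/mol = −362 kJ/mol.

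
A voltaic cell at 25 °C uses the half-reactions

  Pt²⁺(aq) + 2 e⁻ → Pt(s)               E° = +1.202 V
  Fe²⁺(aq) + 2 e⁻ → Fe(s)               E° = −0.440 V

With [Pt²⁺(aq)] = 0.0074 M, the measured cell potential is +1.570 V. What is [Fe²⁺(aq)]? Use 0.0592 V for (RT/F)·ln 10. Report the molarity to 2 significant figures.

2.0 M

The Pt²⁺/Pt couple has the larger reduction potential, so it is the cathode: E°cell = +1.202 − (−0.440) = +1.642 V and n = 2.
Since E = E° − (0.0592/n)·log Q, log Q = n(E° − E)/0.0592 = 2.432.
Balancing electrons gives Pt²⁺(aq) + Fe(s) → Pt(s) + Fe²⁺(aq); thus Q = [Fe²⁺(aq)] / [Pt²⁺(aq)].
Isolating [Fe²⁺(aq)] in Q = 10^{2.432} yields log [Fe²⁺(aq)] = 0.301, i.e. 2.0 M.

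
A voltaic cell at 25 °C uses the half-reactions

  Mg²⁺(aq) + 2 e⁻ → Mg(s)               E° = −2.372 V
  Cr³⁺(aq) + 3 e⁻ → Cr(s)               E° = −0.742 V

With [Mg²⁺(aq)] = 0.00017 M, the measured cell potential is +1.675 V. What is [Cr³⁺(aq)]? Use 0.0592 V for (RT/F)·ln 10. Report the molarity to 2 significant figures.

0.00042 M

The Cr³⁺/Cr couple has the larger reduction potential, so it is the cathode: E°cell = −0.742 − (−2.372) = +1.630 V and n = 6.
Since E = E° − (0.0592/n)·log Q, log Q = n(E° − E)/0.0592 = −4.561.
Balancing electrons gives 2 Cr³⁺(aq) + 3 Mg(s) → 2 Cr(s) + 3 Mg²⁺(aq); thus Q = [Mg²⁺(aq)]^3 / [Cr³⁺(aq)]^2.
Isolating [Cr³⁺(aq)] in Q = 10^{−4.561} yields log [Cr³⁺(aq)] = −3.374, i.e. 0.00042 M.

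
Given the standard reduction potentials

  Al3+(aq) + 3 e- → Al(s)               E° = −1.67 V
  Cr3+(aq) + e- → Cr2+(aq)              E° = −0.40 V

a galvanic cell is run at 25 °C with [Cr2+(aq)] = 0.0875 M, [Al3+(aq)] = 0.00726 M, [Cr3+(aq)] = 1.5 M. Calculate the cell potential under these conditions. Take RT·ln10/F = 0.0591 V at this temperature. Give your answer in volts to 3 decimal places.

+1.385 V

Since E°(Cr³⁺/Cr²⁺) > E°(Al³⁺/Al), Cr³⁺/Cr²⁺ serves as the cathode.
E°cell = −0.40 − (−1.67) = +1.27 V, with n = 3 electrons transferred.
The balanced reaction is 3 Cr3+(aq) + Al(s) → 3 Cr2+(aq) + Al3+(aq), so Q = ([Cr2+(aq)]^3·[Al3+(aq)]) / [Cr3+(aq)]^3 = 1.44×10^−6 and log Q = −5.841.
Applying E = E° − (RT ln10/nF)·log Q gives +1.27 − (0.0591/3)(−5.841) = +1.385 V.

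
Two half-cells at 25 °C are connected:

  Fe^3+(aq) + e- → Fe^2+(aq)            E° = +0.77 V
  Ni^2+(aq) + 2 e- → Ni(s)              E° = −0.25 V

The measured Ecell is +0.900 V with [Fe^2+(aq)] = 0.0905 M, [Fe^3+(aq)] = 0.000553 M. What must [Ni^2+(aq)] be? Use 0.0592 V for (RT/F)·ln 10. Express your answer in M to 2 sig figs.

0.42 M

Fe³⁺/Fe²⁺ is the cathode (higher E°); E°cell = +0.77 − (−0.25) = +1.02 V with n = 2.
Since E = E° − (0.0592/n)·log Q, log Q = n(E° − E)/0.0592 = 4.054.
The balanced reaction is 2 Fe^3+(aq) + Ni(s) → 2 Fe^2+(aq) + Ni^2+(aq), so Q = ([Fe^2+(aq)]^2·[Ni^2+(aq)]) / [Fe^3+(aq)]^2.
Isolating [Ni^2+(aq)] in Q = 10^{4.054} yields log [Ni^2+(aq)] = −0.374, i.e. 0.42 M.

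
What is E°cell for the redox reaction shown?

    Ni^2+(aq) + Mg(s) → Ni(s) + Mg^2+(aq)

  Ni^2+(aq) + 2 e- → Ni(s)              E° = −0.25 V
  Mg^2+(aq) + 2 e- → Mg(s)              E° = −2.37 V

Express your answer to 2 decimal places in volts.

In the reaction as written, Ni^2+(aq) is reduced (cathode) and Mg^2+(aq) is produced by oxidation at the anode.
E°cell = E°(cathode) − E°(anode) = −0.25 − (−2.37) = +2.12 V.

+2.12 V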